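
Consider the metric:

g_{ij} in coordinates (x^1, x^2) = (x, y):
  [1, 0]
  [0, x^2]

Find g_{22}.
With x^1 = x, x^2 = y, g_{22} = g_{yy} is the row-2, column-2 entry of the matrix.
g_{22} = x^2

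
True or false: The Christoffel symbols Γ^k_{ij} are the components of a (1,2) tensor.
Under a change of coordinates Γ picks up an inhomogeneous term ∂²x/∂x'∂x'; e.g. Γ = 0 in Cartesian coordinates but Γ^r_{θθ} = -r in polar coordinates on the same flat plane.
False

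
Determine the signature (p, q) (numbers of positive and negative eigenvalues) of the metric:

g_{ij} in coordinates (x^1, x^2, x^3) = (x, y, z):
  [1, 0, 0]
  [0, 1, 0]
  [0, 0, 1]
The metric is diagonal, so its eigenvalues are the diagonal entries: 1, 1, 1 (at a generic point, where coordinate-dependent entries are positive).
3 positive, 0 negative.
(3, 0) - Riemannian (positive definite)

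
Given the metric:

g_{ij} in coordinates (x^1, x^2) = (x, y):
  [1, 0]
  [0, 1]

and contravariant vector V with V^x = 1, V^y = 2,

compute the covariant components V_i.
V_i = g_{ij} V^j:
V_x = (1)(1) + (0)(2) = 1
V_y = (0)(1) + (1)(2) = 2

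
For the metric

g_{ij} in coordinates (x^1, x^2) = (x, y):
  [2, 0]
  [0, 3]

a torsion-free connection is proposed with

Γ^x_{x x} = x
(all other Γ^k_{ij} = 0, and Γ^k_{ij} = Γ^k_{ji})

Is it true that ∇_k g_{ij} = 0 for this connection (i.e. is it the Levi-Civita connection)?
Using ∇_k g_{ij} = ∂_k g_{ij} - Γ^m_{ki} g_{mj} - Γ^m_{kj} g_{im}:
∇_x g_{xx} = (0) - (2*x) - (2*x) = -4*x ≠ 0
So the connection is not metric compatible (it is not the Levi-Civita connection).
No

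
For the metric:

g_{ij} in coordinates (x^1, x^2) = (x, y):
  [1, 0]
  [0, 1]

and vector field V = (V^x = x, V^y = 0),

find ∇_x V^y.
All Christoffel symbols are zero.
∇_x V^y = ∂_x V^y + Γ^y_{x j} V^j
  = (0) + (0)(x) + (0)(0)
  = 0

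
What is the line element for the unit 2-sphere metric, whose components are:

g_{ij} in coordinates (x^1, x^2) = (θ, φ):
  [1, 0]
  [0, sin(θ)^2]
ds^2 = g_{ij} dx^i dx^j; only the non-zero components contribute.
ds^2 = dθ^2 + sin(θ)^2 dφ^2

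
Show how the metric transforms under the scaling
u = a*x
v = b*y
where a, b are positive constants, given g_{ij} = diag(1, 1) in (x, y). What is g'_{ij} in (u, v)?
Invert the transformation: x = u/a, y = v/b
g'_{ij} = (∂x^k/∂x'^i)(∂x^l/∂x'^j) g_{kl}; with g_{kl} = δ_{kl} this is Σ_k (∂x^k/∂x'^i)(∂x^k/∂x'^j).
Jacobian: ∂x/∂u = 1/a, ∂x/∂v = 0, ∂y/∂u = 0, ∂y/∂v = 1/b
g'_{uu} = (1/a)(1/a) + (0)(0) = 1/a^2
g'_{uv} = (1/a)(0) + (0)(1/b) = 0
g'_{vv} = (0)(0) + (1/b)(1/b) = 1/b^2
g'_{ij} = diag(1/a^2, 1/b^2)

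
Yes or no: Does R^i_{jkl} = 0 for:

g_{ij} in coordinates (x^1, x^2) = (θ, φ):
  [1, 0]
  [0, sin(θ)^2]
Non-zero Christoffel symbols:
Γ^θ_{φ φ} = -sin(2*θ)/2
Γ^φ_{θ φ} = 1/tan(θ)
Ricci tensor: R_{θθ} = 1, R_{θφ} = 0, R_{φφ} = sin(θ)^2
The Ricci tensor is non-zero, so the Riemann tensor is non-zero: not flat.
No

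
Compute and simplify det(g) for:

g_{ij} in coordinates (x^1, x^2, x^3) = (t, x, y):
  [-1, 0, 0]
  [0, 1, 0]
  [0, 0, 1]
Diagonal metric: det(g) = g_{11}·g_{22}·g_{33}
= (-1)·(1)·(1)
det(g) = -1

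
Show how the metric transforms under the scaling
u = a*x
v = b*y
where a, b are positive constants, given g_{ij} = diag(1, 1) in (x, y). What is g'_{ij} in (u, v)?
Invert the transformation: x = u/a, y = v/b
g'_{ij} = (∂x^k/∂x'^i)(∂x^l/∂x'^j) g_{kl}; with g_{kl} = δ_{kl} this is Σ_k (∂x^k/∂x'^i)(∂x^k/∂x'^j).
Jacobian: ∂x/∂u = 1/a, ∂x/∂v = 0, ∂y/∂u = 0, ∂y/∂v = 1/b
g'_{uu} = (1/a)(1/a) + (0)(0) = 1/a^2
g'_{uv} = (1/a)(0) + (0)(1/b) = 0
g'_{vv} = (0)(0) + (1/b)(1/b) = 1/b^2
g'_{ij} = diag(1/a^2, 1/b^2)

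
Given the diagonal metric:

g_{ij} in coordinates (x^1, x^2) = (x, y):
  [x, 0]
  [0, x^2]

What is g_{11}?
With x^1 = x, x^2 = y, g_{11} = g_{xx} is the row-1, column-1 entry of the matrix.
g_{11} = x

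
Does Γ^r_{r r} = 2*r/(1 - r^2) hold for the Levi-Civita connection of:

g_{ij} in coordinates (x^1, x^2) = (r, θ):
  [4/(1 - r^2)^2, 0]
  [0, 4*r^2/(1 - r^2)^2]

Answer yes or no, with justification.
Γ^r_{r r} = (1/2) g^{rr} (∂_r g_{rr} + ∂_r g_{rr} - ∂_r g_{rr}) = (1/2)((1 - r^2)^2/4)((16*r/(1 - r^2)^3) + (16*r/(1 - r^2)^3) - (16*r/(1 - r^2)^3)) = 2*r/(1 - r^2)
This equals the proposed value 2*r/(1 - r^2).
Yes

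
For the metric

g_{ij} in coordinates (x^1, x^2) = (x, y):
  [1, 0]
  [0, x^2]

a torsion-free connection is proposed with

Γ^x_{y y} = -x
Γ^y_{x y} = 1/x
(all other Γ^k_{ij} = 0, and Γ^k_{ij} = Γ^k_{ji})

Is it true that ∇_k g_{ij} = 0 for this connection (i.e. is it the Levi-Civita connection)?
Using ∇_k g_{ij} = ∂_k g_{ij} - Γ^m_{ki} g_{mj} - Γ^m_{kj} g_{im}:
e.g. ∇_x g_{yy} = (2*x) - (x) - (x) = 0
Every component ∇_k g_{ij} vanishes: the connection is metric compatible.
Yes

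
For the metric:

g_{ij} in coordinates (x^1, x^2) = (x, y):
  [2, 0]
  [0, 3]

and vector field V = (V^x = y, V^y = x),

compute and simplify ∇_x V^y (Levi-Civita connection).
All Christoffel symbols are zero.
∇_x V^y = ∂_x V^y + Γ^y_{x j} V^j
  = (1) + (0)(y) + (0)(x)
  = 1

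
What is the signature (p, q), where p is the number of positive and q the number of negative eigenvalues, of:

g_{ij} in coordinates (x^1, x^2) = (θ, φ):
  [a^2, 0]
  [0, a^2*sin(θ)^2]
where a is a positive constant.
The metric is diagonal, so its eigenvalues are the diagonal entries: a^2, a^2*sin(θ)^2 (at a generic point, where coordinate-dependent entries are positive).
2 positive, 0 negative.
(2, 0) - Riemannian (positive definite)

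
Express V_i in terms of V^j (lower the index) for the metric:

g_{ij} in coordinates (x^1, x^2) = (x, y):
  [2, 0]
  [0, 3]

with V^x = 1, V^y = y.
V_i = g_{ij} V^j:
V_x = (2)(1) + (0)(y) = 2
V_y = (0)(1) + (3)(y) = 3*y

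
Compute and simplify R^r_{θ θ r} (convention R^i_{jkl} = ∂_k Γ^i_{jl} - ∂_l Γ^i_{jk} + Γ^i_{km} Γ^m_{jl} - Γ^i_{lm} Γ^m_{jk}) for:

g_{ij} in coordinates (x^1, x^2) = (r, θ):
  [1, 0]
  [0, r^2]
Non-zero Christoffel symbols (Γ^k_{ij} = Γ^k_{ji}):
Γ^r_{θ θ} = -r
Γ^θ_{r θ} = 1/r
R^r_{θ θ r} = ∂_θ Γ^r_{θ r} - ∂_r Γ^r_{θ θ} + Γ^r_{θ m} Γ^m_{θ r} - Γ^r_{r m} Γ^m_{θ θ}
  = (0) - (-1) + (-1) - (0) = 0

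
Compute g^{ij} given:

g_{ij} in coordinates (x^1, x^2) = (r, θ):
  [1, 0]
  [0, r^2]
The metric is diagonal, so g^{ij} is diagonal with entries 1/g_{ii}: diag(1, 1/(r^2)).
g^{ij}:
  [1, 0]
  [0, 1/r^2]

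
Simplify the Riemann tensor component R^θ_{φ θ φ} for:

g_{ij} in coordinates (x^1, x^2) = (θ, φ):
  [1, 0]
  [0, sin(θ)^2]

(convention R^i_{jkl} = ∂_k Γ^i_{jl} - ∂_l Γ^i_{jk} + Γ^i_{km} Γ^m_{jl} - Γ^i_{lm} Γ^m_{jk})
Non-zero Christoffel symbols (Γ^k_{ij} = Γ^k_{ji}):
Γ^θ_{φ φ} = -sin(2*θ)/2
Γ^φ_{θ φ} = 1/tan(θ)
R^θ_{φ θ φ} = ∂_θ Γ^θ_{φ φ} - ∂_φ Γ^θ_{φ θ} + Γ^θ_{θ m} Γ^m_{φ φ} - Γ^θ_{φ m} Γ^m_{φ θ}
  = (-cos(2*θ)) - (0) + (0) - (-cos(θ)^2) = sin(θ)^2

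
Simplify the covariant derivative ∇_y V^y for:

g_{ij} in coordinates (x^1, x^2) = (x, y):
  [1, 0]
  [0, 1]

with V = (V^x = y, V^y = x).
All Christoffel symbols are zero.
∇_y V^y = ∂_y V^y + Γ^y_{y j} V^j
  = (0) + (0)(y) + (0)(x)
  = 0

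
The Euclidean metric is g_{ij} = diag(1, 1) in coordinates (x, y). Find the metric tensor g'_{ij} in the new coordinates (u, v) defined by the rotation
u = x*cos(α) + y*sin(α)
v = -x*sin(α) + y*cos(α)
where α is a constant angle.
Invert the transformation: x = u*cos(α) - v*sin(α), y = u*sin(α) + v*cos(α)
g'_{ij} = (∂x^k/∂x'^i)(∂x^l/∂x'^j) g_{kl}; with g_{kl} = δ_{kl} this is Σ_k (∂x^k/∂x'^i)(∂x^k/∂x'^j).
Jacobian: ∂x/∂u = cos(α), ∂x/∂v = -sin(α), ∂y/∂u = sin(α), ∂y/∂v = cos(α)
g'_{uu} = (cos(α))(cos(α)) + (sin(α))(sin(α)) = 1
g'_{uv} = (cos(α))(-sin(α)) + (sin(α))(cos(α)) = 0
g'_{vv} = (-sin(α))(-sin(α)) + (cos(α))(cos(α)) = 1
g'_{ij} = diag(1, 1)
The Euclidean metric is invariant under rotations.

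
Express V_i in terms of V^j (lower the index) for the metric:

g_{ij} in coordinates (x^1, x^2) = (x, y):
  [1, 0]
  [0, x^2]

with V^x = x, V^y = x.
V_i = g_{ij} V^j:
V_x = (1)(x) + (0)(x) = x
V_y = (0)(x) + (x^2)(x) = x^3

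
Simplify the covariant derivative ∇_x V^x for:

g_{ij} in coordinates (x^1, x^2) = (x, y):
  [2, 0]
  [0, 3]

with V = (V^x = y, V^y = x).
All Christoffel symbols are zero.
∇_x V^x = ∂_x V^x + Γ^x_{x j} V^j
  = (0) + (0)(y) + (0)(x)
  = 0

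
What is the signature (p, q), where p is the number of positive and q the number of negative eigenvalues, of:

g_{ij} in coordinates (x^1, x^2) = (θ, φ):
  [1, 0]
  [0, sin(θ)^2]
The metric is diagonal, so its eigenvalues are the diagonal entries: 1, sin(θ)^2 (at a generic point, where coordinate-dependent entries are positive).
2 positive, 0 negative.
(2, 0) - Riemannian (positive definite)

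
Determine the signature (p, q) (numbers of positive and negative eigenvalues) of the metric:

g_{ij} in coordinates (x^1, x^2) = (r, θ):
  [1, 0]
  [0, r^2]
The metric is diagonal, so its eigenvalues are the diagonal entries: 1, r^2 (at a generic point, where coordinate-dependent entries are positive).
2 positive, 0 negative.
(2, 0) - Riemannian (positive definite)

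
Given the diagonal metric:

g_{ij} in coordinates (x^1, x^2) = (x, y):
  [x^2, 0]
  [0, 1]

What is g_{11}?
With x^1 = x, x^2 = y, g_{11} = g_{xx} is the row-1, column-1 entry of the matrix.
g_{11} = x^2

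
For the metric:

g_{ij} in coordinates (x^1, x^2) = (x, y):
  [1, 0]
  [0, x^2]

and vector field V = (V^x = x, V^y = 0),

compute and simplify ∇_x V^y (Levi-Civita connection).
Non-zero Christoffel symbols:
Γ^x_{y y} = -x
Γ^y_{x y} = 1/x
∇_x V^y = ∂_x V^y + Γ^y_{x j} V^j
  = (0) + (0)(x) + (1/x)(0)
  = 0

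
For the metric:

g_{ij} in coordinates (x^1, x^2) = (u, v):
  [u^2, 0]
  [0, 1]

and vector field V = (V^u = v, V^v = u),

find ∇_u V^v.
Non-zero Christoffel symbols:
Γ^u_{u u} = 1/u
∇_u V^v = ∂_u V^v + Γ^v_{u j} V^j
  = (1) + (0)(v) + (0)(u)
  = 1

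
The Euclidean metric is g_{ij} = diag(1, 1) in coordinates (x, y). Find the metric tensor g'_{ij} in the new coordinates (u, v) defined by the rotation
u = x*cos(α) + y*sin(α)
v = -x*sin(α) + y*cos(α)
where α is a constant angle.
Invert the transformation: x = u*cos(α) - v*sin(α), y = u*sin(α) + v*cos(α)
g'_{ij} = (∂x^k/∂x'^i)(∂x^l/∂x'^j) g_{kl}; with g_{kl} = δ_{kl} this is Σ_k (∂x^k/∂x'^i)(∂x^k/∂x'^j).
Jacobian: ∂x/∂u = cos(α), ∂x/∂v = -sin(α), ∂y/∂u = sin(α), ∂y/∂v = cos(α)
g'_{uu} = (cos(α))(cos(α)) + (sin(α))(sin(α)) = 1
g'_{uv} = (cos(α))(-sin(α)) + (sin(α))(cos(α)) = 0
g'_{vv} = (-sin(α))(-sin(α)) + (cos(α))(cos(α)) = 1
g'_{ij} = diag(1, 1)
The Euclidean metric is invariant under rotations.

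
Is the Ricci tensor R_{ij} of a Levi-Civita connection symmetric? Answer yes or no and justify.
R_{ij} = R^k_{ikj}; the pair symmetry R_{kilj} = R_{ljki} gives R_{ij} = R_{ji}.
Yes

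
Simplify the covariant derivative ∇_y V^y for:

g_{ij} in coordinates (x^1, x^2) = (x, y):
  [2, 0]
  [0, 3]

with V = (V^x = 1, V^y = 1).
All Christoffel symbols are zero.
∇_y V^y = ∂_y V^y + Γ^y_{y j} V^j
  = (0) + (0)(1) + (0)(1)
  = 0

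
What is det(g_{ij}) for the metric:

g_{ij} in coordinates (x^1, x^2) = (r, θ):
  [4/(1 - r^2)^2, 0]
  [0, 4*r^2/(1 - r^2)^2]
For a 2×2 metric: det(g) = g_{11}·g_{22} - g_{12}·g_{21}
= (4/(1 - r^2)^2)·(4*r^2/(1 - r^2)^2) - (0)·(0)
= 16*r^2/(1 - r^2)^4 - 0
det(g) = 16*r^2/(1 - r^2)^4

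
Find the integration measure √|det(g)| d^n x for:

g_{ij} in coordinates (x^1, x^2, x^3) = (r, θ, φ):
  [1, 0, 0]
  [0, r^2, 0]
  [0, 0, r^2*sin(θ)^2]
det(g) = r^4*sin(θ)^2
√|det(g)| = r^2*sin(θ) (taking 0 < θ < π so that |sin(θ)| = sin(θ))
Volume element: dV = r^2*sin(θ) dr dθ dφ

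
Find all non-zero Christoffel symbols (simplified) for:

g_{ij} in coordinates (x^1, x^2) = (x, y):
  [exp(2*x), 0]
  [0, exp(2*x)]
Using Γ^k_{ij} = (1/2) g^{km} (∂_i g_{mj} + ∂_j g_{mi} - ∂_m g_{ij}); the metric is diagonal, so only the m = k term contributes.
Non-zero symbols (using the symmetry Γ^k_{ij} = Γ^k_{ji}):
Γ^x_{x x} = (1/2) g^{xx} (∂_x g_{xx} + ∂_x g_{xx} - ∂_x g_{xx}) = (1/2)(exp(-2*x))((2*exp(2*x)) + (2*exp(2*x)) - (2*exp(2*x))) = 1
Γ^x_{y y} = (1/2) g^{xx} (∂_y g_{xy} + ∂_y g_{xy} - ∂_x g_{yy}) = (1/2)(exp(-2*x))((0) + (0) - (2*exp(2*x))) = -1
Γ^y_{x y} = (1/2) g^{yy} (∂_x g_{yy} + ∂_y g_{yx} - ∂_y g_{xy}) = (1/2)(exp(-2*x))((2*exp(2*x)) + (0) - (0)) = 1
All other Christoffel symbols are zero.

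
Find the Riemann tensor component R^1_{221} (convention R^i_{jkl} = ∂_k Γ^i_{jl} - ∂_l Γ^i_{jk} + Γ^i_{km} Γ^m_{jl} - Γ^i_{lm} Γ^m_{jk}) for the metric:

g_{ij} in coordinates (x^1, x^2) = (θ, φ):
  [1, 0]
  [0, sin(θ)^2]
Non-zero Christoffel symbols (Γ^k_{ij} = Γ^k_{ji}):
Γ^θ_{φ φ} = -sin(2*θ)/2
Γ^φ_{θ φ} = 1/tan(θ)
R^θ_{φ φ θ} = ∂_φ Γ^θ_{φ θ} - ∂_θ Γ^θ_{φ φ} + Γ^θ_{φ m} Γ^m_{φ θ} - Γ^θ_{θ m} Γ^m_{φ φ}
  = (0) - (-cos(2*θ)) + (-cos(θ)^2) - (0) = -sin(θ)^2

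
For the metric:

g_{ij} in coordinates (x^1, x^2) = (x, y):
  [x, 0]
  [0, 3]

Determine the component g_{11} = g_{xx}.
With x^1 = x, x^2 = y, g_{11} = g_{xx} is the row-1, column-1 entry of the matrix.
g_{11} = x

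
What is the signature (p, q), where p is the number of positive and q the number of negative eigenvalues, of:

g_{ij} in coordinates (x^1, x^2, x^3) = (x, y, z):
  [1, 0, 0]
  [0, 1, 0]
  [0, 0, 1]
The metric is diagonal, so its eigenvalues are the diagonal entries: 1, 1, 1 (at a generic point, where coordinate-dependent entries are positive).
3 positive, 0 negative.
(3, 0) - Riemannian (positive definite)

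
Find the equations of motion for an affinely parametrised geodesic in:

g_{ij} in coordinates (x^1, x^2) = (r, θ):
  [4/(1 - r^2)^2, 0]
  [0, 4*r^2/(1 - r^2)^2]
Geodesic equation: d^2x^k/dλ^2 + Γ^k_{ij} (dx^i/dλ)(dx^j/dλ) = 0.
Non-zero Christoffel symbols:
Γ^r_{r r} = 2*r/(1 - r^2)
Γ^r_{θ θ} = (r^3 + r)/(r^2 - 1)
Γ^θ_{r θ} = (-r^2 - 1)/(r^3 - r)
Substituting (the symmetric pair Γ^k_{ij}, Γ^k_{ji} combines into a factor 2):
d^2r/dλ^2 + (2*r/(1 - r^2)) (dr/dλ)^2 + ((r^3 + r)/(r^2 - 1)) (dθ/dλ)^2 = 0
d^2θ/dλ^2 + ((-2*r^2 - 2)/(r^3 - r)) (dr/dλ)(dθ/dλ) = 0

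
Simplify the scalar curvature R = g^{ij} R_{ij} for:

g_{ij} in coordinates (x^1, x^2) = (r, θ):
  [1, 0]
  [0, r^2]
Non-zero Christoffel symbols (Γ^k_{ij} = Γ^k_{ji}):
Γ^r_{θ θ} = -r
Γ^θ_{r θ} = 1/r
Ricci tensor (R_{ij} = R^k_{ikj}): R_{rr} = 0, R_{rθ} = 0, R_{θθ} = 0
Inverse metric: g^{rr} = 1, g^{θθ} = 1/r^2
R = g^{ij} R_{ij} = (1)(0) + (1/r^2)(0) = 0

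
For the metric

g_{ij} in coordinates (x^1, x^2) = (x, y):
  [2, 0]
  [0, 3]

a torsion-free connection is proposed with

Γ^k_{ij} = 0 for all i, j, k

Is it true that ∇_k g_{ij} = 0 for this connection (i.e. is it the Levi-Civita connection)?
Using ∇_k g_{ij} = ∂_k g_{ij} - Γ^m_{ki} g_{mj} - Γ^m_{kj} g_{im}:
e.g. ∇_y g_{xx} = (0) - (0) - (0) = 0
Every component ∇_k g_{ij} vanishes: the connection is metric compatible.
Yes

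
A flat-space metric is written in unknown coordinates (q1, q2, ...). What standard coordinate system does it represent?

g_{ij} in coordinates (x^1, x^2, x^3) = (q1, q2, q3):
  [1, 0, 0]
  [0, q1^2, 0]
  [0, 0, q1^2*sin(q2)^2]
The line element ds^2 = dq1^2 + q1^2 dq2^2 + q1^2 sin(q2)^2 dq3^2 is dr^2 + r^2 dθ^2 + r^2 sin(θ)^2 dφ^2 with q1 = r, q2 = θ, q3 = φ.
spherical coordinates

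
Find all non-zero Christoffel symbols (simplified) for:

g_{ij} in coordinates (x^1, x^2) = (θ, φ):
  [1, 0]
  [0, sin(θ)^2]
Using Γ^k_{ij} = (1/2) g^{km} (∂_i g_{mj} + ∂_j g_{mi} - ∂_m g_{ij}); the metric is diagonal, so only the m = k term contributes.
Non-zero symbols (using the symmetry Γ^k_{ij} = Γ^k_{ji}):
Γ^θ_{φ φ} = (1/2) g^{θθ} (∂_φ g_{θφ} + ∂_φ g_{θφ} - ∂_θ g_{φφ}) = (1/2)(1)((0) + (0) - (sin(2*θ))) = -sin(2*θ)/2
Γ^φ_{θ φ} = (1/2) g^{φφ} (∂_θ g_{φφ} + ∂_φ g_{φθ} - ∂_φ g_{θφ}) = (1/2)(1/sin(θ)^2)((sin(2*θ)) + (0) - (0)) = 1/tan(θ)
All other Christoffel symbols are zero.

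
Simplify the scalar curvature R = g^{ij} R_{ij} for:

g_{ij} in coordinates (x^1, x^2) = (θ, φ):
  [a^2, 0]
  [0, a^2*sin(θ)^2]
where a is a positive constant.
Non-zero Christoffel symbols (Γ^k_{ij} = Γ^k_{ji}):
Γ^θ_{φ φ} = -sin(2*θ)/2
Γ^φ_{θ φ} = 1/tan(θ)
Ricci tensor (R_{ij} = R^k_{ikj}): R_{θθ} = 1, R_{θφ} = 0, R_{φφ} = sin(θ)^2
Inverse metric: g^{θθ} = 1/a^2, g^{φφ} = 1/(a^2*sin(θ)^2)
R = g^{ij} R_{ij} = (1/a^2)(1) + (1/(a^2*sin(θ)^2))(sin(θ)^2) = 2/a^2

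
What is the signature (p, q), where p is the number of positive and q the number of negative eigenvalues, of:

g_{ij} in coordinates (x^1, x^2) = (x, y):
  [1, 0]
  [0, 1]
The metric is diagonal, so its eigenvalues are the diagonal entries: 1, 1 (at a generic point, where coordinate-dependent entries are positive).
2 positive, 0 negative.
(2, 0) - Riemannian (positive definite)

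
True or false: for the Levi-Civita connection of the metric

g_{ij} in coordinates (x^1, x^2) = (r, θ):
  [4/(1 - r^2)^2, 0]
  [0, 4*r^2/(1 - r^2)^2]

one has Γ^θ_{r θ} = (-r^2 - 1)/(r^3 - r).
Γ^θ_{r θ} = (1/2) g^{θθ} (∂_r g_{θθ} + ∂_θ g_{θr} - ∂_θ g_{rθ}) = (1/2)((1 - r^2)^2/(4*r^2))((-8*(r^3 + r)/(r^2 - 1)^3) + (0) - (0)) = (-r^2 - 1)/(r^3 - r)
This equals the proposed value (-r^2 - 1)/(r^3 - r).
True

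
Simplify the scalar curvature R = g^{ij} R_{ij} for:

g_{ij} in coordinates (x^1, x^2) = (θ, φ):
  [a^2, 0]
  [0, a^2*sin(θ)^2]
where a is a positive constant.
Non-zero Christoffel symbols (Γ^k_{ij} = Γ^k_{ji}):
Γ^θ_{φ φ} = -sin(2*θ)/2
Γ^φ_{θ φ} = 1/tan(θ)
Ricci tensor (R_{ij} = R^k_{ikj}): R_{θθ} = 1, R_{θφ} = 0, R_{φφ} = sin(θ)^2
Inverse metric: g^{θθ} = 1/a^2, g^{φφ} = 1/(a^2*sin(θ)^2)
R = g^{ij} R_{ij} = (1/a^2)(1) + (1/(a^2*sin(θ)^2))(sin(θ)^2) = 2/a^2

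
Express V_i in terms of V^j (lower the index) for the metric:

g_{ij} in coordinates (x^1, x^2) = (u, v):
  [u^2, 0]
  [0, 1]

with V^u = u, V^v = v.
V_i = g_{ij} V^j:
V_u = (u^2)(u) + (0)(v) = u^3
V_v = (0)(u) + (1)(v) = v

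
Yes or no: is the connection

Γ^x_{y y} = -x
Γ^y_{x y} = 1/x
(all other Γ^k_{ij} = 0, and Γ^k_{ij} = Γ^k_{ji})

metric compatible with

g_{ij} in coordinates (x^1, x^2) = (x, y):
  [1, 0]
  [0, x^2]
Using ∇_k g_{ij} = ∂_k g_{ij} - Γ^m_{ki} g_{mj} - Γ^m_{kj} g_{im}:
e.g. ∇_x g_{yy} = (2*x) - (x) - (x) = 0
Every component ∇_k g_{ij} vanishes: the connection is metric compatible.
Yes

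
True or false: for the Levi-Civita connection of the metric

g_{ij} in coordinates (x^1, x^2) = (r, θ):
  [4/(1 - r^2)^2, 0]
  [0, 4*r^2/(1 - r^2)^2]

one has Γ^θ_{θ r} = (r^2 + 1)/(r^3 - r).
Γ^θ_{θ r} = (1/2) g^{θθ} (∂_θ g_{θr} + ∂_r g_{θθ} - ∂_θ g_{θr}) = (1/2)((1 - r^2)^2/(4*r^2))((0) + (-8*(r^3 + r)/(r^2 - 1)^3) - (0)) = (-r^2 - 1)/(r^3 - r)
This differs from the proposed value (r^2 + 1)/(r^3 - r).
False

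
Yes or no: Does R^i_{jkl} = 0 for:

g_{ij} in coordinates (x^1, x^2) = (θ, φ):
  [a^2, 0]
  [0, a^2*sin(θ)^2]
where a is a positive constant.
Non-zero Christoffel symbols:
Γ^θ_{φ φ} = -sin(2*θ)/2
Γ^φ_{θ φ} = 1/tan(θ)
Ricci tensor: R_{θθ} = 1, R_{θφ} = 0, R_{φφ} = sin(θ)^2
The Ricci tensor is non-zero, so the Riemann tensor is non-zero: not flat.
No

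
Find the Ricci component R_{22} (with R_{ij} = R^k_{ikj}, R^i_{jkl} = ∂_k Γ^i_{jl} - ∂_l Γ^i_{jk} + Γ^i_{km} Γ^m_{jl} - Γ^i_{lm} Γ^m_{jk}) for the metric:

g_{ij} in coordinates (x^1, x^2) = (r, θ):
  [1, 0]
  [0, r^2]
Non-zero Christoffel symbols (Γ^k_{ij} = Γ^k_{ji}):
Γ^r_{θ θ} = -r
Γ^θ_{r θ} = 1/r
R^r_{θ r θ} = ∂_r Γ^r_{θ θ} - ∂_θ Γ^r_{θ r} + Γ^r_{r m} Γ^m_{θ θ} - Γ^r_{θ m} Γ^m_{θ r}
  = (-1) - (0) + (0) - (-1) = 0
R^θ_{θ θ θ} = 0 (a repeated index in an antisymmetric pair)
R_{θθ} = R^r_{θ r θ} + R^θ_{θ θ θ} = (0) + (0) = 0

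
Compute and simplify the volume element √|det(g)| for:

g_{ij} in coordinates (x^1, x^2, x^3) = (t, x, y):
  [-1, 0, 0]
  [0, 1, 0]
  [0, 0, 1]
det(g) = -1
√|det(g)| = 1
Volume element: dV = 1 dt dx dy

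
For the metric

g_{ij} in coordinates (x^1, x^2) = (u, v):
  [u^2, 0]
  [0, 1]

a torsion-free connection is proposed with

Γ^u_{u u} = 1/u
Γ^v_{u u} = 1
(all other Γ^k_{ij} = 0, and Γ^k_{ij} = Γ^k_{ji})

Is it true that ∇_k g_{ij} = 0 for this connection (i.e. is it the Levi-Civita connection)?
Using ∇_k g_{ij} = ∂_k g_{ij} - Γ^m_{ki} g_{mj} - Γ^m_{kj} g_{im}:
∇_u g_{uv} = (0) - (1) - (0) = -1 ≠ 0
So the connection is not metric compatible (it is not the Levi-Civita connection).
No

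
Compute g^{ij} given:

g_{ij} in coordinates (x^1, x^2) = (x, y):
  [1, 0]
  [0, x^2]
The metric is diagonal, so g^{ij} is diagonal with entries 1/g_{ii}: diag(1, 1/(x^2)).
g^{ij}:
  [1, 0]
  [0, 1/x^2]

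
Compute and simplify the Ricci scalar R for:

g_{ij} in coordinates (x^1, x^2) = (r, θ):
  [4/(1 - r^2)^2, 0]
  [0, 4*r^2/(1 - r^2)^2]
Non-zero Christoffel symbols (Γ^k_{ij} = Γ^k_{ji}):
Γ^r_{r r} = 2*r/(1 - r^2)
Γ^r_{θ θ} = (r^3 + r)/(r^2 - 1)
Γ^θ_{r θ} = (-r^2 - 1)/(r^3 - r)
Ricci tensor (R_{ij} = R^k_{ikj}): R_{rr} = -4/(r^2 - 1)^2, R_{rθ} = 0, R_{θθ} = -4*r^2/(r^2 - 1)^2
Inverse metric: g^{rr} = (1 - r^2)^2/4, g^{θθ} = (1 - r^2)^2/(4*r^2)
R = g^{ij} R_{ij} = ((1 - r^2)^2/4)(-4/(r^2 - 1)^2) + ((1 - r^2)^2/(4*r^2))(-4*r^2/(r^2 - 1)^2) = -2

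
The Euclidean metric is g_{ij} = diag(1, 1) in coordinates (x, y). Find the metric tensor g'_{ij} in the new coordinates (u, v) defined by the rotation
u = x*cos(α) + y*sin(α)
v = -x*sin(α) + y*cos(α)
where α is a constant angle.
Invert the transformation: x = u*cos(α) - v*sin(α), y = u*sin(α) + v*cos(α)
g'_{ij} = (∂x^k/∂x'^i)(∂x^l/∂x'^j) g_{kl}; with g_{kl} = δ_{kl} this is Σ_k (∂x^k/∂x'^i)(∂x^k/∂x'^j).
Jacobian: ∂x/∂u = cos(α), ∂x/∂v = -sin(α), ∂y/∂u = sin(α), ∂y/∂v = cos(α)
g'_{uu} = (cos(α))(cos(α)) + (sin(α))(sin(α)) = 1
g'_{uv} = (cos(α))(-sin(α)) + (sin(α))(cos(α)) = 0
g'_{vv} = (-sin(α))(-sin(α)) + (cos(α))(cos(α)) = 1
g'_{ij} = diag(1, 1)
The Euclidean metric is invariant under rotations.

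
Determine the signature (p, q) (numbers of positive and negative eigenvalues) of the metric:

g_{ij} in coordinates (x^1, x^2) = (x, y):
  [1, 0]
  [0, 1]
The metric is diagonal, so its eigenvalues are the diagonal entries: 1, 1 (at a generic point, where coordinate-dependent entries are positive).
2 positive, 0 negative.
(2, 0) - Riemannian (positive definite)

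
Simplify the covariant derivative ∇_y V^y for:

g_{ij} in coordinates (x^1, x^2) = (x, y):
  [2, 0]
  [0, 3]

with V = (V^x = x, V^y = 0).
All Christoffel symbols are zero.
∇_y V^y = ∂_y V^y + Γ^y_{y j} V^j
  = (0) + (0)(x) + (0)(0)
  = 0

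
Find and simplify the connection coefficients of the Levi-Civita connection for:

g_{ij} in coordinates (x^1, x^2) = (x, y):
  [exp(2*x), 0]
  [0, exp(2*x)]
Using Γ^k_{ij} = (1/2) g^{km} (∂_i g_{mj} + ∂_j g_{mi} - ∂_m g_{ij}); the metric is diagonal, so only the m = k term contributes.
Non-zero symbols (using the symmetry Γ^k_{ij} = Γ^k_{ji}):
Γ^x_{x x} = (1/2) g^{xx} (∂_x g_{xx} + ∂_x g_{xx} - ∂_x g_{xx}) = (1/2)(exp(-2*x))((2*exp(2*x)) + (2*exp(2*x)) - (2*exp(2*x))) = 1
Γ^x_{y y} = (1/2) g^{xx} (∂_y g_{xy} + ∂_y g_{xy} - ∂_x g_{yy}) = (1/2)(exp(-2*x))((0) + (0) - (2*exp(2*x))) = -1
Γ^y_{x y} = (1/2) g^{yy} (∂_x g_{yy} + ∂_y g_{yx} - ∂_y g_{xy}) = (1/2)(exp(-2*x))((2*exp(2*x)) + (0) - (0)) = 1
All other Christoffel symbols are zero.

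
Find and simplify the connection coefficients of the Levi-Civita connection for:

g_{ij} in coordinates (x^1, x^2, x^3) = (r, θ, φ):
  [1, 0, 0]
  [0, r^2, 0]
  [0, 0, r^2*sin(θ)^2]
Using Γ^k_{ij} = (1/2) g^{km} (∂_i g_{mj} + ∂_j g_{mi} - ∂_m g_{ij}); the metric is diagonal, so only the m = k term contributes.
Non-zero symbols (using the symmetry Γ^k_{ij} = Γ^k_{ji}):
Γ^r_{θ θ} = (1/2) g^{rr} (∂_θ g_{rθ} + ∂_θ g_{rθ} - ∂_r g_{θθ}) = (1/2)(1)((0) + (0) - (2*r)) = -r
Γ^r_{φ φ} = (1/2) g^{rr} (∂_φ g_{rφ} + ∂_φ g_{rφ} - ∂_r g_{φφ}) = (1/2)(1)((0) + (0) - (2*r*sin(θ)^2)) = -r*sin(θ)^2
Γ^θ_{r θ} = (1/2) g^{θθ} (∂_r g_{θθ} + ∂_θ g_{θr} - ∂_θ g_{rθ}) = (1/2)(1/r^2)((2*r) + (0) - (0)) = 1/r
Γ^θ_{φ φ} = (1/2) g^{θθ} (∂_φ g_{θφ} + ∂_φ g_{θφ} - ∂_θ g_{φφ}) = (1/2)(1/r^2)((0) + (0) - (r^2*sin(2*θ))) = -sin(2*θ)/2
Γ^φ_{r φ} = (1/2) g^{φφ} (∂_r g_{φφ} + ∂_φ g_{φr} - ∂_φ g_{rφ}) = (1/2)(1/(r^2*sin(θ)^2))((2*r*sin(θ)^2) + (0) - (0)) = 1/r
Γ^φ_{θ φ} = (1/2) g^{φφ} (∂_θ g_{φφ} + ∂_φ g_{φθ} - ∂_φ g_{θφ}) = (1/2)(1/(r^2*sin(θ)^2))((r^2*sin(2*θ)) + (0) - (0)) = 1/tan(θ)
All other Christoffel symbols are zero.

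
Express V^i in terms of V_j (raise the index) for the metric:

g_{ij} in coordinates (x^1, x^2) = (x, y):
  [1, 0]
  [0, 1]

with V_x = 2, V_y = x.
Inverse metric (diagonal): g^{xx} = 1, g^{yy} = 1
V^i = g^{ij} V_j:
V^x = (1)(2) + (0)(x) = 2
V^y = (0)(2) + (1)(x) = x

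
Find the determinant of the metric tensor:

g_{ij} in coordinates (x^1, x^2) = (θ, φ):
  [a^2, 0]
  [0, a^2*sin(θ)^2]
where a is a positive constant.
For a 2×2 metric: det(g) = g_{11}·g_{22} - g_{12}·g_{21}
= (a^2)·(a^2*sin(θ)^2) - (0)·(0)
= a^4*sin(θ)^2 - 0
det(g) = a^4*sin(θ)^2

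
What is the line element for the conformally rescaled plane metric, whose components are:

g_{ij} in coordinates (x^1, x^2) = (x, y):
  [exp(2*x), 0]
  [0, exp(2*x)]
ds^2 = g_{ij} dx^i dx^j; only the non-zero components contribute.
ds^2 = exp(2*x) dx^2 + exp(2*x) dy^2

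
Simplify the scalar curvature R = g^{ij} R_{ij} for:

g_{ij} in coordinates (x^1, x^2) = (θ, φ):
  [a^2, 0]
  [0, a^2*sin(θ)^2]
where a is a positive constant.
Non-zero Christoffel symbols (Γ^k_{ij} = Γ^k_{ji}):
Γ^θ_{φ φ} = -sin(2*θ)/2
Γ^φ_{θ φ} = 1/tan(θ)
Ricci tensor (R_{ij} = R^k_{ikj}): R_{θθ} = 1, R_{θφ} = 0, R_{φφ} = sin(θ)^2
Inverse metric: g^{θθ} = 1/a^2, g^{φφ} = 1/(a^2*sin(θ)^2)
R = g^{ij} R_{ij} = (1/a^2)(1) + (1/(a^2*sin(θ)^2))(sin(θ)^2) = 2/a^2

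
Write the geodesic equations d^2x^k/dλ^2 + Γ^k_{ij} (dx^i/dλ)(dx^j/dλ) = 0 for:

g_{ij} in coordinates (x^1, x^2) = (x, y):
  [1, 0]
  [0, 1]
Geodesic equation: d^2x^k/dλ^2 + Γ^k_{ij} (dx^i/dλ)(dx^j/dλ) = 0.
All Christoffel symbols vanish, so the geodesics are straight lines:
d^2x/dλ^2 = 0
d^2y/dλ^2 = 0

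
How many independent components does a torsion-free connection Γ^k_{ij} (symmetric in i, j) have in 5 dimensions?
Γ^k_{ij} has n choices for the upper index and n(n+1)/2 independent symmetric lower index pairs.
Total = 5 × 5×6/2 = 5 × 15 = 75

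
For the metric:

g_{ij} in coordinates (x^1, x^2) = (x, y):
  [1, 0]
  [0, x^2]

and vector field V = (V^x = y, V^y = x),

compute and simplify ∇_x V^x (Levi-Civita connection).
Non-zero Christoffel symbols:
Γ^x_{y y} = -x
Γ^y_{x y} = 1/x
∇_x V^x = ∂_x V^x + Γ^x_{x j} V^j
  = (0) + (0)(y) + (0)(x)
  = 0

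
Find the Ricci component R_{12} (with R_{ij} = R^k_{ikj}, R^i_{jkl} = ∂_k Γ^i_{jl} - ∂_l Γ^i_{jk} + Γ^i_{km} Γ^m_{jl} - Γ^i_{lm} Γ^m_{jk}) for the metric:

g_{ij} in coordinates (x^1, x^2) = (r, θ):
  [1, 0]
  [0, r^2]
Non-zero Christoffel symbols (Γ^k_{ij} = Γ^k_{ji}):
Γ^r_{θ θ} = -r
Γ^θ_{r θ} = 1/r
R^r_{r r θ} = 0 (a repeated index in an antisymmetric pair)
R^θ_{r θ θ} = 0 (a repeated index in an antisymmetric pair)
R_{rθ} = R^r_{r r θ} + R^θ_{r θ θ} = (0) + (0) = 0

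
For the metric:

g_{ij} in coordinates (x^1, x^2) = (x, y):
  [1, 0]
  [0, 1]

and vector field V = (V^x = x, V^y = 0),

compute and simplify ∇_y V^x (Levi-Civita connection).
All Christoffel symbols are zero.
∇_y V^x = ∂_y V^x + Γ^x_{y j} V^j
  = (0) + (0)(x) + (0)(0)
  = 0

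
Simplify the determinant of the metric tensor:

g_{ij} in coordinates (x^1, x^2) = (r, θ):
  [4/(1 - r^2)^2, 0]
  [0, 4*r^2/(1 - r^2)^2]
For a 2×2 metric: det(g) = g_{11}·g_{22} - g_{12}·g_{21}
= (4/(1 - r^2)^2)·(4*r^2/(1 - r^2)^2) - (0)·(0)
= 16*r^2/(1 - r^2)^4 - 0
det(g) = 16*r^2/(1 - r^2)^4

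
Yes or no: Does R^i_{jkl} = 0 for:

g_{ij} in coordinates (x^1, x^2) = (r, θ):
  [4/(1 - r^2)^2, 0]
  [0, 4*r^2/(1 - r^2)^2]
Non-zero Christoffel symbols:
Γ^r_{r r} = 2*r/(1 - r^2)
Γ^r_{θ θ} = (r^3 + r)/(r^2 - 1)
Γ^θ_{r θ} = (-r^2 - 1)/(r^3 - r)
Ricci tensor: R_{rr} = -4/(r^2 - 1)^2, R_{rθ} = 0, R_{θθ} = -4*r^2/(r^2 - 1)^2
The Ricci tensor is non-zero, so the Riemann tensor is non-zero: not flat.
No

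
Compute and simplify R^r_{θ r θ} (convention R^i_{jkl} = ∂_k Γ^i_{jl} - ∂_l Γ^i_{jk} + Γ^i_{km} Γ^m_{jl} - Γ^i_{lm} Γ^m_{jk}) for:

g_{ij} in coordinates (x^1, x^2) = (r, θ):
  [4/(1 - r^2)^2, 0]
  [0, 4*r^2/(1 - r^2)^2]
Non-zero Christoffel symbols (Γ^k_{ij} = Γ^k_{ji}):
Γ^r_{r r} = 2*r/(1 - r^2)
Γ^r_{θ θ} = (r^3 + r)/(r^2 - 1)
Γ^θ_{r θ} = (-r^2 - 1)/(r^3 - r)
R^r_{θ r θ} = ∂_r Γ^r_{θ θ} - ∂_θ Γ^r_{θ r} + Γ^r_{r m} Γ^m_{θ θ} - Γ^r_{θ m} Γ^m_{θ r}
  = ((r^4 - 4*r^2 - 1)/(r^2 - 1)^2) - (0) + (-2*r^2*(r^2 + 1)/(r^2 - 1)^2) - (-(r^2 + 1)^2/(r^2 - 1)^2) = -4*r^2/(r^2 - 1)^2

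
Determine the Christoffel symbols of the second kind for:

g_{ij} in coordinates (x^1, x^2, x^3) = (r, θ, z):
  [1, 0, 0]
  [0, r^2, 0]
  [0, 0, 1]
Using Γ^k_{ij} = (1/2) g^{km} (∂_i g_{mj} + ∂_j g_{mi} - ∂_m g_{ij}); the metric is diagonal, so only the m = k term contributes.
Non-zero symbols (using the symmetry Γ^k_{ij} = Γ^k_{ji}):
Γ^r_{θ θ} = (1/2) g^{rr} (∂_θ g_{rθ} + ∂_θ g_{rθ} - ∂_r g_{θθ}) = (1/2)(1)((0) + (0) - (2*r)) = -r
Γ^θ_{r θ} = (1/2) g^{θθ} (∂_r g_{θθ} + ∂_θ g_{θr} - ∂_θ g_{rθ}) = (1/2)(1/r^2)((2*r) + (0) - (0)) = 1/r
All other Christoffel symbols are zero.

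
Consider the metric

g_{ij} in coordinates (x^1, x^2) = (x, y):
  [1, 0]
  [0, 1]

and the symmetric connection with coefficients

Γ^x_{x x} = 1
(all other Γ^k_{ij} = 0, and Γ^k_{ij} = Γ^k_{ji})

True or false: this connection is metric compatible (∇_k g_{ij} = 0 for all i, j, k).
Using ∇_k g_{ij} = ∂_k g_{ij} - Γ^m_{ki} g_{mj} - Γ^m_{kj} g_{im}:
∇_x g_{xx} = (0) - (1) - (1) = -2 ≠ 0
So the connection is not metric compatible (it is not the Levi-Civita connection).
False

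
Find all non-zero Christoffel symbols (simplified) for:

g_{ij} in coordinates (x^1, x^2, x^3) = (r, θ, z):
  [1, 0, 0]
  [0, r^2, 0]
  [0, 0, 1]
Using Γ^k_{ij} = (1/2) g^{km} (∂_i g_{mj} + ∂_j g_{mi} - ∂_m g_{ij}); the metric is diagonal, so only the m = k term contributes.
Non-zero symbols (using the symmetry Γ^k_{ij} = Γ^k_{ji}):
Γ^r_{θ θ} = (1/2) g^{rr} (∂_θ g_{rθ} + ∂_θ g_{rθ} - ∂_r g_{θθ}) = (1/2)(1)((0) + (0) - (2*r)) = -r
Γ^θ_{r θ} = (1/2) g^{θθ} (∂_r g_{θθ} + ∂_θ g_{θr} - ∂_θ g_{rθ}) = (1/2)(1/r^2)((2*r) + (0) - (0)) = 1/r
All other Christoffel symbols are zero.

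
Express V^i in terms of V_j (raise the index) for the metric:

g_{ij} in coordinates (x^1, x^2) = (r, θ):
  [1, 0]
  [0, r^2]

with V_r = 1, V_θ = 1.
Inverse metric (diagonal): g^{rr} = 1, g^{θθ} = 1/r^2
V^i = g^{ij} V_j:
V^r = (1)(1) + (0)(1) = 1
V^θ = (0)(1) + (1/r^2)(1) = 1/r^2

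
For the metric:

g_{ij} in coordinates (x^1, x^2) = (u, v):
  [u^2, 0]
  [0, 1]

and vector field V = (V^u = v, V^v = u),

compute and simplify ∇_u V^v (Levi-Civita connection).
Non-zero Christoffel symbols:
Γ^u_{u u} = 1/u
∇_u V^v = ∂_u V^v + Γ^v_{u j} V^j
  = (1) + (0)(v) + (0)(u)
  = 1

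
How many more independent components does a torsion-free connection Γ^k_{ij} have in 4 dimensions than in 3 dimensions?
Independent components in n dimensions: n × n(n+1)/2 = n^2(n+1)/2.
4D: 4 × 10 = 40
3D: 3 × 6 = 18
Difference = 40 - 18 = 22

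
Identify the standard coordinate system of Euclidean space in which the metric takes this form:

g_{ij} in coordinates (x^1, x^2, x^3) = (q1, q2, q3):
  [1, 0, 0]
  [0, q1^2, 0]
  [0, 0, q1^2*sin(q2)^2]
The line element ds^2 = dq1^2 + q1^2 dq2^2 + q1^2 sin(q2)^2 dq3^2 is dr^2 + r^2 dθ^2 + r^2 sin(θ)^2 dφ^2 with q1 = r, q2 = θ, q3 = φ.
spherical coordinates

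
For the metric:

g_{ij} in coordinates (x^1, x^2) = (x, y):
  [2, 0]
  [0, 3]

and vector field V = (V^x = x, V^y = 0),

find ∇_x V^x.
All Christoffel symbols are zero.
∇_x V^x = ∂_x V^x + Γ^x_{x j} V^j
  = (1) + (0)(x) + (0)(0)
  = 1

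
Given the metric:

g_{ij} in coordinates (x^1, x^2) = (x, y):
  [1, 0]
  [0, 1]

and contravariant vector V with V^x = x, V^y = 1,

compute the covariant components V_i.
V_i = g_{ij} V^j:
V_x = (1)(x) + (0)(1) = x
V_y = (0)(x) + (1)(1) = 1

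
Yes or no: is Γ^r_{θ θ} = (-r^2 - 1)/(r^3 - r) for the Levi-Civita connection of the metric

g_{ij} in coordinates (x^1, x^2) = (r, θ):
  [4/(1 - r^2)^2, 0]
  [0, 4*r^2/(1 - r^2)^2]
Γ^r_{θ θ} = (1/2) g^{rr} (∂_θ g_{rθ} + ∂_θ g_{rθ} - ∂_r g_{θθ}) = (1/2)((1 - r^2)^2/4)((0) + (0) - (-8*(r^3 + r)/(r^2 - 1)^3)) = (r^3 + r)/(r^2 - 1)
This differs from the proposed value (-r^2 - 1)/(r^3 - r).
No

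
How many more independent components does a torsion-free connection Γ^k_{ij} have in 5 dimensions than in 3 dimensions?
Independent components in n dimensions: n × n(n+1)/2 = n^2(n+1)/2.
5D: 5 × 15 = 75
3D: 3 × 6 = 18
Difference = 75 - 18 = 57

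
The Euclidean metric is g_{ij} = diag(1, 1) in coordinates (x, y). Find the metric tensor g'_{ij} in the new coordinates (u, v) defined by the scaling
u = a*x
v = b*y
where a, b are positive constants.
Invert the transformation: x = u/a, y = v/b
g'_{ij} = (∂x^k/∂x'^i)(∂x^l/∂x'^j) g_{kl}; with g_{kl} = δ_{kl} this is Σ_k (∂x^k/∂x'^i)(∂x^k/∂x'^j).
Jacobian: ∂x/∂u = 1/a, ∂x/∂v = 0, ∂y/∂u = 0, ∂y/∂v = 1/b
g'_{uu} = (1/a)(1/a) + (0)(0) = 1/a^2
g'_{uv} = (1/a)(0) + (0)(1/b) = 0
g'_{vv} = (0)(0) + (1/b)(1/b) = 1/b^2
g'_{ij} = diag(1/a^2, 1/b^2)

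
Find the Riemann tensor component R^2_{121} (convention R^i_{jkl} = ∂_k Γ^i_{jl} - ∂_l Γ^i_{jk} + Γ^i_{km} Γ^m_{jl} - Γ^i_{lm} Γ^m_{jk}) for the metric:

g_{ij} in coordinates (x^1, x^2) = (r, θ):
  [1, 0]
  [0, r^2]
Non-zero Christoffel symbols (Γ^k_{ij} = Γ^k_{ji}):
Γ^r_{θ θ} = -r
Γ^θ_{r θ} = 1/r
R^θ_{r θ r} = ∂_θ Γ^θ_{r r} - ∂_r Γ^θ_{r θ} + Γ^θ_{θ m} Γ^m_{r r} - Γ^θ_{r m} Γ^m_{r θ}
  = (0) - (-1/r^2) + (0) - (1/r^2) = 0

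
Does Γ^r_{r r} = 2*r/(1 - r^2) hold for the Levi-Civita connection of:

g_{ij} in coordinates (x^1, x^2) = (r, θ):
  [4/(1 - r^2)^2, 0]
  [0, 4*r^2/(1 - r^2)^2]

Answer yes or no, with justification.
Γ^r_{r r} = (1/2) g^{rr} (∂_r g_{rr} + ∂_r g_{rr} - ∂_r g_{rr}) = (1/2)((1 - r^2)^2/4)((16*r/(1 - r^2)^3) + (16*r/(1 - r^2)^3) - (16*r/(1 - r^2)^3)) = 2*r/(1 - r^2)
This equals the proposed value 2*r/(1 - r^2).
Yes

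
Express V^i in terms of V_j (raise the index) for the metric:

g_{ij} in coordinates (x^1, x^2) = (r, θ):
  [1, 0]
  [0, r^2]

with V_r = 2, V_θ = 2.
Inverse metric (diagonal): g^{rr} = 1, g^{θθ} = 1/r^2
V^i = g^{ij} V_j:
V^r = (1)(2) + (0)(2) = 2
V^θ = (0)(2) + (1/r^2)(2) = 2/r^2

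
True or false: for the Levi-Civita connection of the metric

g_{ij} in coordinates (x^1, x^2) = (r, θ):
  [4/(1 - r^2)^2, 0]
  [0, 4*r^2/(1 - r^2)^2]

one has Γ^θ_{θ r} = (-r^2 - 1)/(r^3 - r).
Γ^θ_{θ r} = (1/2) g^{θθ} (∂_θ g_{θr} + ∂_r g_{θθ} - ∂_θ g_{θr}) = (1/2)((1 - r^2)^2/(4*r^2))((0) + (-8*(r^3 + r)/(r^2 - 1)^3) - (0)) = (-r^2 - 1)/(r^3 - r)
This equals the proposed value (-r^2 - 1)/(r^3 - r).
True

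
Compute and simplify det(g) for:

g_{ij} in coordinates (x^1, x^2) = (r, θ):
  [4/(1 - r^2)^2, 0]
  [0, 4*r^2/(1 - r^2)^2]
For a 2×2 metric: det(g) = g_{11}·g_{22} - g_{12}·g_{21}
= (4/(1 - r^2)^2)·(4*r^2/(1 - r^2)^2) - (0)·(0)
= 16*r^2/(1 - r^2)^4 - 0
det(g) = 16*r^2/(1 - r^2)^4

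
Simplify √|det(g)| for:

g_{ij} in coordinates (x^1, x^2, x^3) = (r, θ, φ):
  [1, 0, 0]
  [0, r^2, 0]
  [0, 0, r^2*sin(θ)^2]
det(g) = r^4*sin(θ)^2
√|det(g)| = r^2*sin(θ) (taking 0 < θ < π so that |sin(θ)| = sin(θ))
Volume element: dV = r^2*sin(θ) dr dθ dφ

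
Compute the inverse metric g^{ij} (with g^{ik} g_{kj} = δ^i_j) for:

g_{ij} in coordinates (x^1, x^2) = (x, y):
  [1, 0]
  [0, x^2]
The metric is diagonal, so g^{ij} is diagonal with entries 1/g_{ii}: diag(1, 1/(x^2)).
g^{ij}:
  [1, 0]
  [0, 1/x^2]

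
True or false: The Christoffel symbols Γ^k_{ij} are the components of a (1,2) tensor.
Under a change of coordinates Γ picks up an inhomogeneous term ∂²x/∂x'∂x'; e.g. Γ = 0 in Cartesian coordinates but Γ^r_{θθ} = -r in polar coordinates on the same flat plane.
False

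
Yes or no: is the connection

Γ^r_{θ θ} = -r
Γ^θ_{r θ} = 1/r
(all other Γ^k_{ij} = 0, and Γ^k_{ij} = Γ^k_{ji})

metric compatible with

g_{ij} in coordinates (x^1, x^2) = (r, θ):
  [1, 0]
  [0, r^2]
Using ∇_k g_{ij} = ∂_k g_{ij} - Γ^m_{ki} g_{mj} - Γ^m_{kj} g_{im}:
e.g. ∇_r g_{θθ} = (2*r) - (r) - (r) = 0
Every component ∇_k g_{ij} vanishes: the connection is metric compatible.
Yes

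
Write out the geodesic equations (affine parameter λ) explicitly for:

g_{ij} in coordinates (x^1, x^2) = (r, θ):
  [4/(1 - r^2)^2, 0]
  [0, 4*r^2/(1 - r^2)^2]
Geodesic equation: d^2x^k/dλ^2 + Γ^k_{ij} (dx^i/dλ)(dx^j/dλ) = 0.
Non-zero Christoffel symbols:
Γ^r_{r r} = 2*r/(1 - r^2)
Γ^r_{θ θ} = (r^3 + r)/(r^2 - 1)
Γ^θ_{r θ} = (-r^2 - 1)/(r^3 - r)
Substituting (the symmetric pair Γ^k_{ij}, Γ^k_{ji} combines into a factor 2):
d^2r/dλ^2 + (2*r/(1 - r^2)) (dr/dλ)^2 + ((r^3 + r)/(r^2 - 1)) (dθ/dλ)^2 = 0
d^2θ/dλ^2 + ((-2*r^2 - 2)/(r^3 - r)) (dr/dλ)(dθ/dλ) = 0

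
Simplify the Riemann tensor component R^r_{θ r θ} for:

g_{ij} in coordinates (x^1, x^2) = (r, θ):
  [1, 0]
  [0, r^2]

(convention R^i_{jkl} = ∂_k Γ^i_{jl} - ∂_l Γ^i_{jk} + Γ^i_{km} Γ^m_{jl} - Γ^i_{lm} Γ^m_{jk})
Non-zero Christoffel symbols (Γ^k_{ij} = Γ^k_{ji}):
Γ^r_{θ θ} = -r
Γ^θ_{r θ} = 1/r
R^r_{θ r θ} = ∂_r Γ^r_{θ θ} - ∂_θ Γ^r_{θ r} + Γ^r_{r m} Γ^m_{θ θ} - Γ^r_{θ m} Γ^m_{θ r}
  = (-1) - (0) + (0) - (-1) = 0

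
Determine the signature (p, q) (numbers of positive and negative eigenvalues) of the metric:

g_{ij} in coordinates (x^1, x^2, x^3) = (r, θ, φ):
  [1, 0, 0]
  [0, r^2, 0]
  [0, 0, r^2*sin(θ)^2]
The metric is diagonal, so its eigenvalues are the diagonal entries: 1, r^2, r^2*sin(θ)^2 (at a generic point, where coordinate-dependent entries are positive).
3 positive, 0 negative.
(3, 0) - Riemannian (positive definite)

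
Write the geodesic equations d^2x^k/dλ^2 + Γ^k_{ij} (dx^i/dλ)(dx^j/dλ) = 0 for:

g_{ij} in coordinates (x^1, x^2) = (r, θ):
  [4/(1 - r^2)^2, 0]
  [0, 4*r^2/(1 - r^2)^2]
Geodesic equation: d^2x^k/dλ^2 + Γ^k_{ij} (dx^i/dλ)(dx^j/dλ) = 0.
Non-zero Christoffel symbols:
Γ^r_{r r} = 2*r/(1 - r^2)
Γ^r_{θ θ} = (r^3 + r)/(r^2 - 1)
Γ^θ_{r θ} = (-r^2 - 1)/(r^3 - r)
Substituting (the symmetric pair Γ^k_{ij}, Γ^k_{ji} combines into a factor 2):
d^2r/dλ^2 + (2*r/(1 - r^2)) (dr/dλ)^2 + ((r^3 + r)/(r^2 - 1)) (dθ/dλ)^2 = 0
d^2θ/dλ^2 + ((-2*r^2 - 2)/(r^3 - r)) (dr/dλ)(dθ/dλ) = 0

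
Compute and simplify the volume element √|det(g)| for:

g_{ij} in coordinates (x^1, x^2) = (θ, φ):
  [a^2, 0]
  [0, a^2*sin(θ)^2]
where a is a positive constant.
det(g) = a^4*sin(θ)^2
√|det(g)| = a^2*sin(θ) (taking 0 < θ < π so that |sin(θ)| = sin(θ))
Volume element: dV = a^2*sin(θ) dθ dφ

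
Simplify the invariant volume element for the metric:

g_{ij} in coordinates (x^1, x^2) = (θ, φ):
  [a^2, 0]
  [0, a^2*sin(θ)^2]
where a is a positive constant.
det(g) = a^4*sin(θ)^2
√|det(g)| = a^2*sin(θ) (taking 0 < θ < π so that |sin(θ)| = sin(θ))
Volume element: dV = a^2*sin(θ) dθ dφ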